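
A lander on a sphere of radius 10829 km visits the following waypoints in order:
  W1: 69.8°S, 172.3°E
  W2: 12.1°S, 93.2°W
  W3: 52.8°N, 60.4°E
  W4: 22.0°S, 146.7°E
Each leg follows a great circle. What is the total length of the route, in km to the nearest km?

Leg W1→W2: central angle 1.3997 rad, distance 15157.6 km.
Leg W2→W3: central angle 2.3413 rad, distance 25353.7 km.
Leg W3→W4: central angle 1.8361 rad, distance 19883.2 km.
Total: 15157.6 + 25353.7 + 19883.2 ≈ 60395 km.

60395 km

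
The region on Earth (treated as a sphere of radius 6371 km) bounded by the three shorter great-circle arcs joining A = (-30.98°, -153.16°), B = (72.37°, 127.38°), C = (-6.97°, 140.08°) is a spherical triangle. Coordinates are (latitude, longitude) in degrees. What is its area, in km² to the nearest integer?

47084173 km²

Side lengths (central angles): a = 1.3922, b = 1.1612, c = 2.0298 rad; semiperimeter s = 2.2916.
By l'Huilier's theorem, tan(E/4) = √[tan(s/2) tan((s−a)/2) tan((s−b)/2) tan((s−c)/2)], giving spherical excess E = 1.1600 rad.
Area = E·R² = 1.1600 × (6371)² ≈ 47084173 km².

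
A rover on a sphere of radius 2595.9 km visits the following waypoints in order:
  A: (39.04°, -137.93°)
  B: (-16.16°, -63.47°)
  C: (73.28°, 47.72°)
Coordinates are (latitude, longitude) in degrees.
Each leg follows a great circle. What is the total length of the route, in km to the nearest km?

Leg A→B: central angle 1.5462 rad, distance 4013.9 km.
Leg B→C: central angle 1.9460 rad, distance 5051.5 km.
Total: 4013.9 + 5051.5 ≈ 9065 km.

9065 km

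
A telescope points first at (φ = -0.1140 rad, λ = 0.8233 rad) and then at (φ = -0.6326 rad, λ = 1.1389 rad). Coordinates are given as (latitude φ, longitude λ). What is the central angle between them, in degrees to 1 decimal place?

In radians: φ₁ = -0.1140, φ₂ = -0.6326, Δλ = 18.083° = 0.3156 rad.
Haversine: a = sin²(Δφ/2) + cos φ₁ cos φ₂ sin²(Δλ/2) = 0.0657 + (0.9935)(0.8065)(0.0247) = 0.08553.
Central angle c = 2·arcsin(√a) = 0.59359 rad.
So the angular separation is 34.0°.

34.0°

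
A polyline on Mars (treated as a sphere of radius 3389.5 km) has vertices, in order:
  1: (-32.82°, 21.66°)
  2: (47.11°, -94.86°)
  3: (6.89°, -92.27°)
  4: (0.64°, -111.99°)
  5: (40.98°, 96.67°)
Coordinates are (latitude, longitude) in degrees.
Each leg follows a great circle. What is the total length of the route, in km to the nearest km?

19083 km

Leg 1→2: central angle 2.2817 rad, distance 7733.7 km.
Leg 2→3: central angle 0.7030 rad, distance 2383.0 km.
Leg 3→4: central angle 0.3602 rad, distance 1220.8 km.
Leg 4→5: central angle 2.2851 rad, distance 7745.3 km.
Total: 7733.7 + 2383.0 + 1220.8 + 7745.3 ≈ 19083 km.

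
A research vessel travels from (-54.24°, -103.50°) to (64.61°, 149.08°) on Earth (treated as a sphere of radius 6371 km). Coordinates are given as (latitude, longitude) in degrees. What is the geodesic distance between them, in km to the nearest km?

16002 km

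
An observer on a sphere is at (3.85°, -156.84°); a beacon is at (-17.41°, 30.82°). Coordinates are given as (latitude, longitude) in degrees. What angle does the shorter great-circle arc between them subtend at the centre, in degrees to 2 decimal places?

In radians: φ₁ = 0.0672, φ₂ = -0.3039, Δλ = -172.340° = -3.0079 rad.
cos c = sin φ₁ sin φ₂ + cos φ₁ cos φ₂ cos Δλ = (0.0671)(-0.2992) + (0.9977)(0.9542)(-0.9911) = -0.96363,
so c = arccos(-0.96363) = 2.87106 rad.
So the angular separation is 164.50°.

164.50°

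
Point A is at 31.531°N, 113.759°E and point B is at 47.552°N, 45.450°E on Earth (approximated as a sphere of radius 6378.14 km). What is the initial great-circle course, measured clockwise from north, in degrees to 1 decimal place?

Δλ = -68.309° = -1.1922 rad.
y = sin Δλ · cos φ₂ = (-0.9292)(0.6749) = -0.6271
x = cos φ₁ sin φ₂ − sin φ₁ cos φ₂ cos Δλ = (0.8524)(0.7379) − (0.5230)(0.6749)(0.3696) = 0.4985
θ = atan2(y, x) = -51.52°; adding 360° gives 308.5°.

308.5°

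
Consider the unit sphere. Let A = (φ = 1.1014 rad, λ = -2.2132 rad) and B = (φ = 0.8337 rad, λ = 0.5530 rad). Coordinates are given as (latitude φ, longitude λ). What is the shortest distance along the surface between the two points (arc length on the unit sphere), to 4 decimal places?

In radians: φ₁ = 1.1014, φ₂ = 0.8337, Δλ = 158.492° = 2.7662 rad.
Haversine: a = sin²(Δφ/2) + cos φ₁ cos φ₂ sin²(Δλ/2) = 0.0178 + (0.4523)(0.6721)(0.9652) = 0.31126.
Central angle c = 2·arcsin(√a) = 1.18373 rad.
On the unit sphere the arc length equals the central angle: 1.1837.

1.1837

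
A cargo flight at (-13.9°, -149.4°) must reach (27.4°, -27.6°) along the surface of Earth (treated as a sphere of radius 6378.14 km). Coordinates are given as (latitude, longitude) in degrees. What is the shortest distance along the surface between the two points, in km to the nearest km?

Let φ₁ = -0.2426 rad, φ₂ = 0.4782 rad, and Δλ = 2.1258 rad.
cos c = sin φ₁ sin φ₂ + cos φ₁ cos φ₂ cos Δλ = (-0.2402)(0.4602) + (0.9707)(0.8878)(-0.5270) = -0.56469,
so c = arccos(-0.56469) = 2.17086 rad.
Distance = R·c = 6378.14 × 2.1709 ≈ 13846 km.

13846 km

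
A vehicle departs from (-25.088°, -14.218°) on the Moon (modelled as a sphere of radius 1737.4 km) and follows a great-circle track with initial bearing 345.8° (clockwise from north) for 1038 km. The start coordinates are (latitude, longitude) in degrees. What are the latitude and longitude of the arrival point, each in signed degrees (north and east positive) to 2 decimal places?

Angular distance δ = d/R = 1038/1737.4 = 0.59744 rad; initial bearing θ = 6.0353 rad.
sin φ₂ = sin φ₁ cos δ + cos φ₁ sin δ cos θ = (-0.4240)(0.8268) + (0.9057)(0.5625)(0.9694) = 0.1433, so φ₂ = 8.24°.
Δλ = atan2(sin θ sin δ cos φ₁, cos δ − sin φ₁ sin φ₂) = atan2(-0.1250, 0.8876) = -8.015°.
λ₂ = -14.218° − 8.015° = -22.23°.

8.24°, -22.23°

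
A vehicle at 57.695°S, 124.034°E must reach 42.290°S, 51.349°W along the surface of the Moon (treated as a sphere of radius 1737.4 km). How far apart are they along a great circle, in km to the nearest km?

2424 km

Let φ₁ = -1.0070 rad, φ₂ = -0.7381 rad, and Δλ = -3.0610 rad.
Haversine: a = sin²(Δφ/2) + cos φ₁ cos φ₂ sin²(Δλ/2) = 0.0180 + (0.5344)(0.7397)(0.9984) = 0.41266.
Central angle c = 2·arcsin(√a) = 1.39522 rad.
Distance = R·c = 1737.4 × 1.3952 ≈ 2424 km.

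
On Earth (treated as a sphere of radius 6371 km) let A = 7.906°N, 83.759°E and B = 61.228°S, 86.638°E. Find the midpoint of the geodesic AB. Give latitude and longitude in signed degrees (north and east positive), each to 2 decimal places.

-26.67°, 84.70°

The central angle between A and B is δ = 1.2073 rad.
With f = 0.5, the slerp weights are sin((1−f)δ)/sin δ = 0.6073 and sin(fδ)/sin δ = 0.6073.
Weighted sum of the unit vectors: (0.6073)·(0.1077,0.9846,0.1375) + (0.6073)·(0.0282,0.4805,-0.8765) = (0.0825, 0.8898, -0.4488).
Converting back: φ = atan2(z, √(x²+y²)) = -26.67°, λ = atan2(y, x) = 84.70°.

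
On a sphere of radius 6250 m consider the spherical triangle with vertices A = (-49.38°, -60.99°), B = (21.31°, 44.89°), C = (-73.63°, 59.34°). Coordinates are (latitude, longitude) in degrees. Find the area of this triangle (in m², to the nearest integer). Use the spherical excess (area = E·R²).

42604964 m²

Side lengths (central angles): a = 1.6654, b = 0.8820, c = 2.0284 rad; semiperimeter s = 2.2879.
By l'Huilier's theorem, tan(E/4) = √[tan(s/2) tan((s−a)/2) tan((s−b)/2) tan((s−c)/2)], giving spherical excess E = 1.0907 rad.
Area = E·R² = 1.0907 × (6250)² ≈ 42604964 m².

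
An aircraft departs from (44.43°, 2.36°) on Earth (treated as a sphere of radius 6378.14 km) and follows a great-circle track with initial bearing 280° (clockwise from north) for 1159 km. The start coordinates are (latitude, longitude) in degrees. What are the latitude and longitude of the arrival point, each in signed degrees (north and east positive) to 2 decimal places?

Angular distance δ = d/R = 1159/6378.14 = 0.18171 rad; initial bearing θ = 4.8869 rad.
sin φ₂ = sin φ₁ cos δ + cos φ₁ sin δ cos θ = (0.7000)(0.9835) + (0.7141)(0.1807)(0.1736) = 0.7109, so φ₂ = 45.31°.
Δλ = atan2(sin θ sin δ cos φ₁, cos δ − sin φ₁ sin φ₂) = atan2(-0.1271, 0.4859) = -14.659°.
λ₂ = 2.360° − 14.659° = -12.30°.

45.31°, -12.30°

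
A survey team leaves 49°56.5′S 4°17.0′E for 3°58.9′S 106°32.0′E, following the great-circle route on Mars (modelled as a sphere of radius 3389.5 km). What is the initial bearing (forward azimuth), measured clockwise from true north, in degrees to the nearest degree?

102°

With φ₁ = -0.8716, φ₂ = -0.0695, Δλ = 1.7846 rad, the forward-azimuth formula gives
θ = atan2( sin Δλ cos φ₂ , cos φ₁ sin φ₂ − sin φ₁ cos φ₂ cos Δλ ) = atan2(0.9749, -0.2067) = 101.97°.
So the initial bearing is 102°.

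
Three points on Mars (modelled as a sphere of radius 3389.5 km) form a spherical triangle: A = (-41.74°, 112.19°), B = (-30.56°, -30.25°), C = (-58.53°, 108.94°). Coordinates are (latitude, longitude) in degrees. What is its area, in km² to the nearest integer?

1553398 km²

Side lengths (central angles): a = 1.4773, b = 0.2952, c = 1.7425 rad; semiperimeter s = 1.7575.
By l'Huilier's theorem, tan(E/4) = √[tan(s/2) tan((s−a)/2) tan((s−b)/2) tan((s−c)/2)], giving spherical excess E = 0.1352 rad.
Area = E·R² = 0.1352 × (3389.5)² ≈ 1553398 km².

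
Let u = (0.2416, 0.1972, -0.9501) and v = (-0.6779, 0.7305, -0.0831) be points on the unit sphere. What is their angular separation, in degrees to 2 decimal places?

u·v = 0.0592; |u| = 1.0000, |v| = 1.0000.
cos θ = (u·v)/(|u||v|) = 0.0592, so θ = 86.60°.

86.60°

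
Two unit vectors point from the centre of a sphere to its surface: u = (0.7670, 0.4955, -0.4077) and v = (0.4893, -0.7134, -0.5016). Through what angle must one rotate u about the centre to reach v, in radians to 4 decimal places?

u·v = 0.2263; |u| = 1.0000, |v| = 1.0000.
cos θ = (u·v)/(|u||v|) = 0.2263, so θ = 1.3425 rad.

1.3425 rad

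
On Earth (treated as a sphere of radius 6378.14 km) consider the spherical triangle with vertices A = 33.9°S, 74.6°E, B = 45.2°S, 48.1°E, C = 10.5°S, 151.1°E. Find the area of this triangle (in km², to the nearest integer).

8685686 km²

Side lengths (central angles): a = 1.5973, b = 1.2743, c = 0.4048 rad; semiperimeter s = 1.6382.
By l'Huilier's theorem, tan(E/4) = √[tan(s/2) tan((s−a)/2) tan((s−b)/2) tan((s−c)/2)], giving spherical excess E = 0.2135 rad.
Area = E·R² = 0.2135 × (6378.14)² ≈ 8685686 km².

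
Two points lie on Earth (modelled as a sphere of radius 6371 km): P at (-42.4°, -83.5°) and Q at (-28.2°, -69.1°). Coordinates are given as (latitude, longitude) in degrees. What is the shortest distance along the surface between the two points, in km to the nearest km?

In radians: φ₁ = -0.7400, φ₂ = -0.4922, Δλ = 14.400° = 0.2513 rad.
cos c = sin φ₁ sin φ₂ + cos φ₁ cos φ₂ cos Δλ = (-0.6743)(-0.4726) + (0.7385)(0.8813)(0.9686) = 0.94900,
so c = arccos(0.94900) = 0.32075 rad.
Distance = R·c = 6371 × 0.3208 ≈ 2043 km.

2043 km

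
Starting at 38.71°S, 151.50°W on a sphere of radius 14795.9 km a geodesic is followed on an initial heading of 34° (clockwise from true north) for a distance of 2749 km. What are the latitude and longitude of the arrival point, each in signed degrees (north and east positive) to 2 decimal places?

-29.68°, -144.67°

Angular distance δ = d/R = 2749/14795.9 = 0.18579 rad; initial bearing θ = 0.5934 rad.
sin φ₂ = sin φ₁ cos δ + cos φ₁ sin δ cos θ = (-0.6254)(0.9828) + (0.7803)(0.1847)(0.8290) = -0.4951, so φ₂ = -29.68°.
Δλ = atan2(sin θ sin δ cos φ₁, cos δ − sin φ₁ sin φ₂) = atan2(0.0806, 0.6732) = 6.828°.
λ₂ = -151.500° + 6.828° = -144.67°.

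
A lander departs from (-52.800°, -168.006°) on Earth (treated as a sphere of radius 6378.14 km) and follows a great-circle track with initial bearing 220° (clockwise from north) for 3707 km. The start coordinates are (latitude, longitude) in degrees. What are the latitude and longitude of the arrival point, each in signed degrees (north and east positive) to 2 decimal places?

-66.93°, 127.76°

Angular distance δ = d/R = 3707/6378.14 = 0.58120 rad; initial bearing θ = 3.8397 rad.
sin φ₂ = sin φ₁ cos δ + cos φ₁ sin δ cos θ = (-0.7965)(0.8358) + (0.6046)(0.5490)(-0.7660) = -0.9200, so φ₂ = -66.93°.
Δλ = atan2(sin θ sin δ cos φ₁, cos δ − sin φ₁ sin φ₂) = atan2(-0.2134, 0.1030) = -64.237°.
λ₂ = -168.006° − 64.237° = -232.24° → 127.76° after wrapping to (−180°, 180°].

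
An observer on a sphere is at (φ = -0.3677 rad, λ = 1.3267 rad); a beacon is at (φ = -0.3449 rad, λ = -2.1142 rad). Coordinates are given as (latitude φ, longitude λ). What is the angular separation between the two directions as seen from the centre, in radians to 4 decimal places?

2.3712 rad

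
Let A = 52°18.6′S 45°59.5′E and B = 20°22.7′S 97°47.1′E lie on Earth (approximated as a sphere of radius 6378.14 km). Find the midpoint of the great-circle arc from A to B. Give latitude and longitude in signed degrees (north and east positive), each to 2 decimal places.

Central angle δ = 0.8892 rad. Interpolating on the sphere with fraction f = 0.5:
P = [sin((1−f)δ)·A + sin(fδ)·B] / sin δ = 0.5538·A + 0.5538·B in Cartesian coordinates,
giving P = (0.1649, 0.7579, -0.6311), i.e. latitude -39.13°, longitude 77.72°.

-39.13°, 77.72°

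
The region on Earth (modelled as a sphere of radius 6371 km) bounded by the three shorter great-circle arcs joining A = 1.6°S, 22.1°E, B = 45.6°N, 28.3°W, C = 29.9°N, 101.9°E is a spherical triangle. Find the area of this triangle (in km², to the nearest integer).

42804513 km²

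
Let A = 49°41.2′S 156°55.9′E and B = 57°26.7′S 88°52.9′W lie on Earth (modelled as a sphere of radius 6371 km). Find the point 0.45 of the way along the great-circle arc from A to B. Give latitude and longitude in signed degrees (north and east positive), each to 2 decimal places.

The central angle between A and B is δ = 1.0471 rad.
With f = 0.45, the slerp weights are sin((1−f)δ)/sin δ = 0.6289 and sin(fδ)/sin δ = 0.5242.
Weighted sum of the unit vectors: (0.6289)·(-0.5952,0.2535,-0.7625) + (0.5242)·(0.0105,-0.5380,-0.8429) = (-0.3688, -0.1226, -0.9214).
Converting back: φ = atan2(z, √(x²+y²)) = -67.13°, λ = atan2(y, x) = -161.61°.

-67.13°, -161.61°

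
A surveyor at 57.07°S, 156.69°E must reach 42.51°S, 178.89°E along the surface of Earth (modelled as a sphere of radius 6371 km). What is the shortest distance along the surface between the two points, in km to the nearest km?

2252 km

Let φ₁ = -0.9961 rad, φ₂ = -0.7419 rad, and Δλ = 0.3875 rad.
Haversine: a = sin²(Δφ/2) + cos φ₁ cos φ₂ sin²(Δλ/2) = 0.0161 + (0.5436)(0.7372)(0.0371) = 0.03091.
Central angle c = 2·arcsin(√a) = 0.35346 rad.
Distance = R·c = 6371 × 0.3535 ≈ 2252 km.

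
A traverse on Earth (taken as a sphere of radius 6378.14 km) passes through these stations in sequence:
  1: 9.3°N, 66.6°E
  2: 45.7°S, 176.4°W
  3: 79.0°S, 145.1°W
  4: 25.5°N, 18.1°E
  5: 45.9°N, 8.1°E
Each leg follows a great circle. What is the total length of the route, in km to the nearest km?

33234 km

Leg 1→2: central angle 2.0137 rad, distance 12843.7 km.
Leg 2→3: central angle 0.6156 rad, distance 3926.6 km.
Leg 3→4: central angle 2.1987 rad, distance 14023.8 km.
Leg 4→5: central angle 0.3825 rad, distance 2439.6 km.
Total: 12843.7 + 3926.6 + 14023.8 + 2439.6 ≈ 33234 km.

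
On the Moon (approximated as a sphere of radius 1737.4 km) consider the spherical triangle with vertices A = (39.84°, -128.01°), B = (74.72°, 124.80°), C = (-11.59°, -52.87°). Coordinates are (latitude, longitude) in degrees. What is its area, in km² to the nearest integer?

3135219 km²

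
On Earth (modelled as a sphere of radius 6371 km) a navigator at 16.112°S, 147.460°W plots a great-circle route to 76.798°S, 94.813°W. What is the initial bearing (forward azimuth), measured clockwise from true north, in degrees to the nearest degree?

169°

With φ₁ = -0.2812, φ₂ = -1.3404, Δλ = 0.9189 rad, the forward-azimuth formula gives
θ = atan2( sin Δλ cos φ₂ , cos φ₁ sin φ₂ − sin φ₁ cos φ₂ cos Δλ ) = atan2(0.1815, -0.8969) = 168.56°.
So the initial bearing is 169°.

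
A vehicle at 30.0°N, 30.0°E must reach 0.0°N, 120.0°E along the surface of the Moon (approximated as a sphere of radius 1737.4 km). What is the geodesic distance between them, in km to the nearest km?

Let φ₁ = 0.5236 rad, φ₂ = 0.0000 rad, and Δλ = 1.5708 rad.
Haversine: a = sin²(Δφ/2) + cos φ₁ cos φ₂ sin²(Δλ/2) = 0.0670 + (0.8660)(1.0000)(0.5000) = 0.50000.
Central angle c = 2·arcsin(√a) = 1.57080 rad.
Distance = R·c = 1737.4 × 1.5708 ≈ 2729 km.

2729 km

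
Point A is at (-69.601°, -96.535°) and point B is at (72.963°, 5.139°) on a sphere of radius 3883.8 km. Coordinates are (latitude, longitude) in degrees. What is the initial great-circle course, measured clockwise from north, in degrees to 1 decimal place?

Δλ = 101.674° = 1.7745 rad.
y = sin Δλ · cos φ₂ = (0.9793)(0.2930) = 0.2869
x = cos φ₁ sin φ₂ − sin φ₁ cos φ₂ cos Δλ = (0.3486)(0.9561) − (-0.9373)(0.2930)(-0.2023) = 0.2777
θ = atan2(y, x) = 45.94°, so the bearing is 45.9°.

45.9°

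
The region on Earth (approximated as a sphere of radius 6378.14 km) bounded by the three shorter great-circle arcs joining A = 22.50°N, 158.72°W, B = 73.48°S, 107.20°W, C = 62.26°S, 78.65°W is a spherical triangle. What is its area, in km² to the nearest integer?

Side lengths (central angles): a = 0.2661, b = 1.8385, c = 1.7756 rad; semiperimeter s = 1.9402.
By l'Huilier's theorem, tan(E/4) = √[tan(s/2) tan((s−a)/2) tan((s−b)/2) tan((s−c)/2)], giving spherical excess E = 0.3288 rad.
Area = E·R² = 0.3288 × (6378.14)² ≈ 13374322 km².

13374322 km²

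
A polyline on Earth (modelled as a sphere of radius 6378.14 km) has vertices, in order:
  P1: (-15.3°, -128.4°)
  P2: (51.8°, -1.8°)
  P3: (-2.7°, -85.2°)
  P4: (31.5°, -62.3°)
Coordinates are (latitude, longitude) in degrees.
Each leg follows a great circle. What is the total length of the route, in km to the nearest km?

Leg P1→P2: central angle 2.1688 rad, distance 13833.0 km.
Leg P2→P3: central angle 1.5368 rad, distance 9802.0 km.
Leg P3→P4: central angle 0.7076 rad, distance 4512.9 km.
Total: 13833.0 + 9802.0 + 4512.9 ≈ 28148 km.

28148 km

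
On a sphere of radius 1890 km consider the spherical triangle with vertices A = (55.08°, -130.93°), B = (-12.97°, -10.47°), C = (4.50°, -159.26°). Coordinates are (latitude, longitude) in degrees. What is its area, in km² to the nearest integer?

Side lengths (central angles): a = 2.5839, b = 0.9684, c = 2.0565 rad; semiperimeter s = 2.8044.
By l'Huilier's theorem, tan(E/4) = √[tan(s/2) tan((s−a)/2) tan((s−b)/2) tan((s−c)/2)], giving spherical excess E = 2.0953 rad.
Area = E·R² = 2.0953 × (1890)² ≈ 7484799 km².

7484799 km²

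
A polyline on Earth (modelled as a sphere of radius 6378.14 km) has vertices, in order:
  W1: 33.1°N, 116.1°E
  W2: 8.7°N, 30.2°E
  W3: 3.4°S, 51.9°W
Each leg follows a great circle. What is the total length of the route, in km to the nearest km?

Leg W1→W2: central angle 1.4285 rad, distance 9111.2 km.
Leg W2→W3: central angle 1.4438 rad, distance 9208.8 km.
Total: 9111.2 + 9208.8 ≈ 18320 km.

18320 km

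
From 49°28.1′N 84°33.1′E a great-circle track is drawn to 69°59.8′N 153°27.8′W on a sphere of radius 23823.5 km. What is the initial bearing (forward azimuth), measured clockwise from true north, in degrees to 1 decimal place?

21.2°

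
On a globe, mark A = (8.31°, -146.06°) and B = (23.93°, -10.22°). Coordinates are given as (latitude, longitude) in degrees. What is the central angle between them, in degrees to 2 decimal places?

Let φ₁ = 0.1450 rad, φ₂ = 0.4177 rad, and Δλ = 2.3709 rad.
cos c = sin φ₁ sin φ₂ + cos φ₁ cos φ₂ cos Δλ = (0.1445)(0.4056) + (0.9895)(0.9140)(-0.7174) = -0.59022,
so c = arccos(-0.59022) = 2.20213 rad.
So the angular separation is 126.17°.

126.17°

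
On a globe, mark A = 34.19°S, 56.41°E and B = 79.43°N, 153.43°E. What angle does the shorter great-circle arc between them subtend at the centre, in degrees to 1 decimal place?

124.8°

In radians: φ₁ = -0.5967, φ₂ = 1.3863, Δλ = 97.020° = 1.6933 rad.
Haversine: a = sin²(Δφ/2) + cos φ₁ cos φ₂ sin²(Δλ/2) = 0.7003 + (0.8272)(0.1834)(0.5611) = 0.78547.
Central angle c = 2·arcsin(√a) = 2.17846 rad.
So the angular separation is 124.8°.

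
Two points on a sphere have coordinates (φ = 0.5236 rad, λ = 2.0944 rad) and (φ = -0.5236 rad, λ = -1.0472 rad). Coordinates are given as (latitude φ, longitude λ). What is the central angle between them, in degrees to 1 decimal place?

180.0°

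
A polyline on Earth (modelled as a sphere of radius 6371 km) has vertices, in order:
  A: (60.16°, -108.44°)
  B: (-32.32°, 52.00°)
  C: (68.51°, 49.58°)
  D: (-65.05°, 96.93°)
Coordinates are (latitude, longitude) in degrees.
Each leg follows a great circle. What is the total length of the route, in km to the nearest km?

Leg A→B: central angle 2.6060 rad, distance 16603.1 km.
Leg B→C: central angle 1.7601 rad, distance 11213.6 km.
Leg C→D: central angle 2.4023 rad, distance 15305.1 km.
Total: 16603.1 + 11213.6 + 15305.1 ≈ 43122 km.

43122 km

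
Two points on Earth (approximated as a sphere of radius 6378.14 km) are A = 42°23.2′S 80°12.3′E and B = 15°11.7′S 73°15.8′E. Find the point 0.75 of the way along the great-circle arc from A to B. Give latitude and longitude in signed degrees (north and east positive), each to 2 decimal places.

-22.02°, 74.70°

The central angle between A and B is δ = 0.4859 rad.
With f = 0.75, the slerp weights are sin((1−f)δ)/sin δ = 0.2595 and sin(fδ)/sin δ = 0.7632.
Weighted sum of the unit vectors: (0.2595)·(0.1257,0.7278,-0.6741) + (0.7632)·(0.2779,0.9242,-0.2621) = (0.2447, 0.8942, -0.3750).
Converting back: φ = atan2(z, √(x²+y²)) = -22.02°, λ = atan2(y, x) = 74.70°.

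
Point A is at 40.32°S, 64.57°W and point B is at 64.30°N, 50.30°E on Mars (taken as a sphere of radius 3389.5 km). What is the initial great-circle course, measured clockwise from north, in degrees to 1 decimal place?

With φ₁ = -0.7037, φ₂ = 1.1222, Δλ = 2.0049 rad, the forward-azimuth formula gives
θ = atan2( sin Δλ cos φ₂ , cos φ₁ sin φ₂ − sin φ₁ cos φ₂ cos Δλ ) = atan2(0.3934, 0.5690) = 34.66°.
So the initial bearing is 34.7°.

34.7°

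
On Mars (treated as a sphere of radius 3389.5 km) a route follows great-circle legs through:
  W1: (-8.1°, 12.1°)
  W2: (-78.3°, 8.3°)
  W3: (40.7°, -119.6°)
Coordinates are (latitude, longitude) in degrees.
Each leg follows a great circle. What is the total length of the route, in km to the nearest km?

Leg W1→W2: central angle 1.2257 rad, distance 4154.5 km.
Leg W2→W3: central angle 2.3935 rad, distance 8112.8 km.
Total: 4154.5 + 8112.8 ≈ 12267 km.

12267 km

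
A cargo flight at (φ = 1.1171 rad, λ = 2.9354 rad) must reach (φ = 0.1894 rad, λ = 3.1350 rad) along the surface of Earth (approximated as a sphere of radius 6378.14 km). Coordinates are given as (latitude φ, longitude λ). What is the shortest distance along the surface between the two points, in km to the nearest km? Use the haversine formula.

5985 km

With latitudes φ₁ = 64.005°, φ₂ = 10.852° and longitude difference Δλ = 11.436°:
Haversine: a = sin²(Δφ/2) + cos φ₁ cos φ₂ sin²(Δλ/2) = 0.2002 + (0.4383)(0.9821)(0.0099) = 0.20444.
Central angle c = 2·arcsin(√a) = 0.93834 rad.
Distance = R·c = 6378.14 × 0.9383 ≈ 5985 km.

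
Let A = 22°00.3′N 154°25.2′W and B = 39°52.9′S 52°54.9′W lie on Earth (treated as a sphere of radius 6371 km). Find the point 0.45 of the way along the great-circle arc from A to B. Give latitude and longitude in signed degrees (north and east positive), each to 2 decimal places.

-10.30°, -114.69°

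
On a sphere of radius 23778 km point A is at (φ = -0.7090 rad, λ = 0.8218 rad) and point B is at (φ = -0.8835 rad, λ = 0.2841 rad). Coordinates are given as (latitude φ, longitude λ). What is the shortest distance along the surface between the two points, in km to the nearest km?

9764 km

Let φ₁ = -0.7090 rad, φ₂ = -0.8835 rad, and Δλ = -0.5377 rad.
cos c = sin φ₁ sin φ₂ + cos φ₁ cos φ₂ cos Δλ = (-0.6511)(-0.7730) + (0.7590)(0.6344)(0.8589) = 0.91686,
so c = arccos(0.91686) = 0.41065 rad.
Distance = R·c = 23778 × 0.4107 ≈ 9764 km.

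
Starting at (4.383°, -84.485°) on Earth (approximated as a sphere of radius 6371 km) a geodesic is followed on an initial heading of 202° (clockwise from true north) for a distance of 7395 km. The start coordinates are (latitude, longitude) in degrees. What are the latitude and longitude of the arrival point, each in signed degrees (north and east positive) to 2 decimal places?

-54.82°, -121.09°

Angular distance δ = d/R = 7395/6371 = 1.16073 rad; initial bearing θ = 3.5256 rad.
sin φ₂ = sin φ₁ cos δ + cos φ₁ sin δ cos θ = (0.0764)(0.3987) + (0.9971)(0.9171)(-0.9272) = -0.8174, so φ₂ = -54.82°.
Δλ = atan2(sin θ sin δ cos φ₁, cos δ − sin φ₁ sin φ₂) = atan2(-0.3425, 0.4611) = -36.606°.
λ₂ = -84.485° − 36.606° = -121.09°.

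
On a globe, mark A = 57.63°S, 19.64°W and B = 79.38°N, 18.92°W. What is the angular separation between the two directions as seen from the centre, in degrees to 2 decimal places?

In radians: φ₁ = -1.0058, φ₂ = 1.3854, Δλ = 0.720° = 0.0126 rad.
cos c = sin φ₁ sin φ₂ + cos φ₁ cos φ₂ cos Δλ = (-0.8446)(0.9829) + (0.5354)(0.1843)(0.9999) = -0.73148,
so c = arccos(-0.73148) = 2.39129 rad.
So the angular separation is 137.01°.

137.01°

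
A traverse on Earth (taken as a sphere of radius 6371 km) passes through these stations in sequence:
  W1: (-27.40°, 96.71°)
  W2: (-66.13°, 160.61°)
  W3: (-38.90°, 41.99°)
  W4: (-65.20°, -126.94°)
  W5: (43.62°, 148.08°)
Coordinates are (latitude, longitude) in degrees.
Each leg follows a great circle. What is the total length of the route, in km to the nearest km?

35801 km

Leg W1→W2: central angle 0.9534 rad, distance 6074.3 km.
Leg W2→W3: central angle 1.1336 rad, distance 7222.2 km.
Leg W3→W4: central angle 1.3184 rad, distance 8399.8 km.
Leg W4→W5: central angle 2.2139 rad, distance 14104.7 km.
Total: 6074.3 + 7222.2 + 8399.8 + 14104.7 ≈ 35801 km.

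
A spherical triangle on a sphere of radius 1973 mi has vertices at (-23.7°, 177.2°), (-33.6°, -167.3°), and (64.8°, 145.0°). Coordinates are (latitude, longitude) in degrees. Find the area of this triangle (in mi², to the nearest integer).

816437 mi²

Side lengths (central angles): a = 1.8359, b = 1.6046, c = 0.2930 rad; semiperimeter s = 1.8668.
By l'Huilier's theorem, tan(E/4) = √[tan(s/2) tan((s−a)/2) tan((s−b)/2) tan((s−c)/2)], giving spherical excess E = 0.2097 rad.
Area = E·R² = 0.2097 × (1973)² ≈ 816437 mi².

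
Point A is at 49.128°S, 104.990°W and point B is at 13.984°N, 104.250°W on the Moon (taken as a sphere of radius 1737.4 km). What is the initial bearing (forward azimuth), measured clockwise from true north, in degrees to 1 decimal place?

0.8°

With φ₁ = -0.8574, φ₂ = 0.2441, Δλ = 0.0129 rad, the forward-azimuth formula gives
θ = atan2( sin Δλ cos φ₂ , cos φ₁ sin φ₂ − sin φ₁ cos φ₂ cos Δλ ) = atan2(0.0125, 0.8918) = 0.81°.
So the initial bearing is 0.8°.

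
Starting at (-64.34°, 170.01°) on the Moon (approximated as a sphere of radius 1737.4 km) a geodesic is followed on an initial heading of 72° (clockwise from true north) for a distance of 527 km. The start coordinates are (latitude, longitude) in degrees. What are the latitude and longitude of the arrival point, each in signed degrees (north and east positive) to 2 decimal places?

-55.11°, -160.21°

Angular distance δ = d/R = 527/1737.4 = 0.30333 rad; initial bearing θ = 1.2566 rad.
sin φ₂ = sin φ₁ cos δ + cos φ₁ sin δ cos θ = (-0.9014)(0.9543) + (0.4330)(0.2987)(0.3090) = -0.8203, so φ₂ = -55.11°.
Δλ = atan2(sin θ sin δ cos φ₁, cos δ − sin φ₁ sin φ₂) = atan2(0.1230, 0.2150) = 29.778°.
λ₂ = 170.010° + 29.778° = 199.79° → -160.21° after wrapping to (−180°, 180°].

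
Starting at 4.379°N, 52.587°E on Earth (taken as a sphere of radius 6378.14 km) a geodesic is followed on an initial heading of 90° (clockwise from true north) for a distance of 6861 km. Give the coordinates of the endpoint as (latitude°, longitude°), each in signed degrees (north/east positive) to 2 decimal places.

Angular distance δ = d/R = 6861/6378.14 = 1.07571 rad; initial bearing θ = 1.5708 rad.
sin φ₂ = sin φ₁ cos δ + cos φ₁ sin δ cos θ = (0.0764)(0.4751) + (0.9971)(0.8799)(0.0000) = 0.0363, so φ₂ = 2.08°.
Δλ = atan2(sin θ sin δ cos φ₁, cos δ − sin φ₁ sin φ₂) = atan2(0.8774, 0.4723) = 61.703°.
λ₂ = 52.587° + 61.703° = 114.29°.

2.08°, 114.29°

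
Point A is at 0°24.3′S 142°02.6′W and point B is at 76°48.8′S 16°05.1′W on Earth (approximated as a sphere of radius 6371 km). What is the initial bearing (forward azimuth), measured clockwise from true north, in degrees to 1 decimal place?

Δλ = 125.958° = 2.1984 rad.
y = sin Δλ · cos φ₂ = (0.8094)(0.2281) = 0.1847
x = cos φ₁ sin φ₂ − sin φ₁ cos φ₂ cos Δλ = (1.0000)(-0.9736) − (-0.0071)(0.2281)(-0.5872) = -0.9746
θ = atan2(y, x) = 169.27°, so the bearing is 169.3°.

169.3°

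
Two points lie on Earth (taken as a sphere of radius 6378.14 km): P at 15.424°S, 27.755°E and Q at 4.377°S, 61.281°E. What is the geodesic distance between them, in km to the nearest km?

3869 km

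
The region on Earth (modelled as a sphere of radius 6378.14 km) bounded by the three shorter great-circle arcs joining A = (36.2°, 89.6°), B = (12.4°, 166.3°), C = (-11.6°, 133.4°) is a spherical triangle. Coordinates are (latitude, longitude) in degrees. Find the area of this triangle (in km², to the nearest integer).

Side lengths (central angles): a = 0.7073, b = 1.1020, c = 1.2576 rad; semiperimeter s = 1.5335.
By l'Huilier's theorem, tan(E/4) = √[tan(s/2) tan((s−a)/2) tan((s−b)/2) tan((s−c)/2)], giving spherical excess E = 0.4514 rad.
Area = E·R² = 0.4514 × (6378.14)² ≈ 18363411 km².

18363411 km²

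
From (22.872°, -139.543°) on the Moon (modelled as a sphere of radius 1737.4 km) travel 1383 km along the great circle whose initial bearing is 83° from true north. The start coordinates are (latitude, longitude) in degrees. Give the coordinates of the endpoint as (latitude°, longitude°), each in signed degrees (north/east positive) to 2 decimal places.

20.62°, -90.27°

Angular distance δ = d/R = 1383/1737.4 = 0.79602 rad; initial bearing θ = 1.4486 rad.
sin φ₂ = sin φ₁ cos δ + cos φ₁ sin δ cos θ = (0.3887)(0.6996) + (0.9214)(0.7146)(0.1219) = 0.3521, so φ₂ = 20.62°.
Δλ = atan2(sin θ sin δ cos φ₁, cos δ − sin φ₁ sin φ₂) = atan2(0.6535, 0.5627) = 49.269°.
λ₂ = -139.543° + 49.269° = -90.27°.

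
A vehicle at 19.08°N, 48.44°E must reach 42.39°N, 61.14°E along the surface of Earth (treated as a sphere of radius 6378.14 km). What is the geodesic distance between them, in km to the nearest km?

2858 km

With latitudes φ₁ = 19.080°, φ₂ = 42.390° and longitude difference Δλ = 12.700°:
cos c = sin φ₁ sin φ₂ + cos φ₁ cos φ₂ cos Δλ = (0.3269)(0.6742) + (0.9451)(0.7386)(0.9755) = 0.90130,
so c = arccos(0.90130) = 0.44803 rad.
Distance = R·c = 6378.14 × 0.4480 ≈ 2858 km.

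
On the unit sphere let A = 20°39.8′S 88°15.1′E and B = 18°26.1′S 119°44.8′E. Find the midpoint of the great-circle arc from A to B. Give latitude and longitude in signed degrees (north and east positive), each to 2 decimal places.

Central angle δ = 0.5187 rad. Interpolating on the sphere with fraction f = 0.5:
P = [sin((1−f)δ)·A + sin(fδ)·B] / sin δ = 0.5173·A + 0.5173·B in Cartesian coordinates,
giving P = (-0.2287, 0.9099, -0.3461), i.e. latitude -20.25°, longitude 104.11°.

-20.25°, 104.11°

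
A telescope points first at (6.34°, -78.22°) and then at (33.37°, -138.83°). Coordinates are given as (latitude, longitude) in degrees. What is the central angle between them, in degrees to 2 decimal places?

62.09°

Let φ₁ = 0.1107 rad, φ₂ = 0.5824 rad, and Δλ = -1.0578 rad.
cos c = sin φ₁ sin φ₂ + cos φ₁ cos φ₂ cos Δλ = (0.1104)(0.5500) + (0.9939)(0.8351)(0.4908) = 0.46808,
so c = arccos(0.46808) = 1.08368 rad.
So the angular separation is 62.09°.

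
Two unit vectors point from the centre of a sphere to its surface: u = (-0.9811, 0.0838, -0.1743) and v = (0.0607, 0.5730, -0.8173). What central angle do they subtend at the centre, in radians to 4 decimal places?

1.4395 rad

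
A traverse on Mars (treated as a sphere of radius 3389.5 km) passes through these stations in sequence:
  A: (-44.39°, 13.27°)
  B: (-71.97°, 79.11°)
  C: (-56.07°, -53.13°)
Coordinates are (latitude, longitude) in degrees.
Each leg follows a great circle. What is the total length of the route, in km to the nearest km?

5243 km

Leg A→B: central angle 0.7141 rad, distance 2420.3 km.
Leg B→C: central angle 0.8328 rad, distance 2822.6 km.
Total: 2420.3 + 2822.6 ≈ 5243 km.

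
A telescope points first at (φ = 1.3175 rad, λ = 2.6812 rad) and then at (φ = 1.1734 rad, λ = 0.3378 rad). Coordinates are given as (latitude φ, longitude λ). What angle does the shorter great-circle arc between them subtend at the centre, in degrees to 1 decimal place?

With latitudes φ₁ = 75.487°, φ₂ = 67.231° and longitude difference Δλ = -134.267°:
cos c = sin φ₁ sin φ₂ + cos φ₁ cos φ₂ cos Δλ = (0.9681)(0.9221) + (0.2506)(0.3870)(-0.6980) = 0.82495,
so c = arccos(0.82495) = 0.60068 rad.
So the angular separation is 34.4°.

34.4°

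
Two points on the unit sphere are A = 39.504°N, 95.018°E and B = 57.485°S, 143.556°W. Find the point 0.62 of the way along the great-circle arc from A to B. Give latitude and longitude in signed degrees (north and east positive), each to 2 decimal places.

-30.57°, 148.84°

Central angle δ = 2.4229 rad. Interpolating on the sphere with fraction f = 0.62:
P = [sin((1−f)δ)·A + sin(fδ)·B] / sin δ = 1.2090·A + 1.5152·B in Cartesian coordinates,
giving P = (-0.7368, 0.4455, -0.5086), i.e. latitude -30.57°, longitude 148.84°.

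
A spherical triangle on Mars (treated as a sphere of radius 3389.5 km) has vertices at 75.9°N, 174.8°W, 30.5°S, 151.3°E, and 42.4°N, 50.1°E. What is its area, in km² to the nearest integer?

18139346 km²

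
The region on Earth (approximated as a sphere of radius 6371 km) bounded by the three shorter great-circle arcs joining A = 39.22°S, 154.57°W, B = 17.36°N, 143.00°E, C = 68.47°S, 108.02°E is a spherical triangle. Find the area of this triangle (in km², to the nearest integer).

Side lengths (central angles): a = 1.5614, b = 0.9866, c = 1.4166 rad; semiperimeter s = 1.9823.
By l'Huilier's theorem, tan(E/4) = √[tan(s/2) tan((s−a)/2) tan((s−b)/2) tan((s−c)/2)], giving spherical excess E = 0.8930 rad.
Area = E·R² = 0.8930 × (6371)² ≈ 36246789 km².

36246789 km²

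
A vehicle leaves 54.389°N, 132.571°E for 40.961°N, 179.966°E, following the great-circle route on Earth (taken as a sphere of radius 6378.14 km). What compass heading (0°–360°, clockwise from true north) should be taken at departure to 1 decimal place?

93.5°

With φ₁ = 0.9493, φ₂ = 0.7149, Δλ = 0.8272 rad, the forward-azimuth formula gives
θ = atan2( sin Δλ cos φ₂ , cos φ₁ sin φ₂ − sin φ₁ cos φ₂ cos Δλ ) = atan2(0.5558, -0.0339) = 93.49°.
So the initial bearing is 93.5°.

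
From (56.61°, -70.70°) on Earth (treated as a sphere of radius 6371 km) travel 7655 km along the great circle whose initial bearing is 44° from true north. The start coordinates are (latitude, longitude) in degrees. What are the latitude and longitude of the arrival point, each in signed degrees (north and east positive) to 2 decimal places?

42.11°, 48.46°

Angular distance δ = d/R = 7655/6371 = 1.20154 rad; initial bearing θ = 0.7679 rad.
sin φ₂ = sin φ₁ cos δ + cos φ₁ sin δ cos θ = (0.8349)(0.3609) + (0.5503)(0.9326)(0.7193) = 0.6705, so φ₂ = 42.11°.
Δλ = atan2(sin θ sin δ cos φ₁, cos δ − sin φ₁ sin φ₂) = atan2(0.3565, -0.1989) = 119.162°.
λ₂ = -70.700° + 119.162° = 48.46°.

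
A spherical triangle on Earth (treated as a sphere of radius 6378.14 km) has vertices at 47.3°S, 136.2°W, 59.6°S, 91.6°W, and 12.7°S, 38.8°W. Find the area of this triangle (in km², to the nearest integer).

Side lengths (central angles): a = 1.0609, b = 1.4944, c = 0.4987 rad; semiperimeter s = 1.5270.
By l'Huilier's theorem, tan(E/4) = √[tan(s/2) tan((s−a)/2) tan((s−b)/2) tan((s−c)/2)], giving spherical excess E = 0.1828 rad.
Area = E·R² = 0.1828 × (6378.14)² ≈ 7437292 km².

7437292 km²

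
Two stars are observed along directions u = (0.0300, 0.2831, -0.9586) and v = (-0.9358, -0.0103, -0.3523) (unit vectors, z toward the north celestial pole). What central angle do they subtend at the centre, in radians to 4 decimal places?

1.2590 rad

u·v = 0.3067; |u| = 1.0000, |v| = 1.0000.
cos θ = (u·v)/(|u||v|) = 0.3067, so θ = 1.2590 rad.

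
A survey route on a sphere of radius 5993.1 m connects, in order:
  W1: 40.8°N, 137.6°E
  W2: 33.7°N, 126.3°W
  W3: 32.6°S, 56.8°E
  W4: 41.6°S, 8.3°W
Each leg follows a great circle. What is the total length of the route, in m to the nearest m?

31532 m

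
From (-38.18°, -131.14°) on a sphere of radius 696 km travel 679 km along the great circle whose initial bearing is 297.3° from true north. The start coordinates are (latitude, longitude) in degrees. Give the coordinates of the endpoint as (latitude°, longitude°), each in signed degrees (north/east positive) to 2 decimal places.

Angular distance δ = d/R = 679/696 = 0.97557 rad; initial bearing θ = 5.1889 rad.
sin φ₂ = sin φ₁ cos δ + cos φ₁ sin δ cos θ = (-0.6181)(0.5607) + (0.7861)(0.8280)(0.4586) = -0.0481, so φ₂ = -2.75°.
Δλ = atan2(sin θ sin δ cos φ₁, cos δ − sin φ₁ sin φ₂) = atan2(-0.5784, 0.5310) = -47.447°.
λ₂ = -131.140° − 47.447° = -178.59°.

-2.75°, -178.59°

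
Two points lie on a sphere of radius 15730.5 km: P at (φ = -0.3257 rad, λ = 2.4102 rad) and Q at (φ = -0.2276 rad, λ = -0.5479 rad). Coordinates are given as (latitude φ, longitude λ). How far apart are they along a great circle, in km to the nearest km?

40262 km

In radians: φ₁ = -0.3257, φ₂ = -0.2276, Δλ = -169.487° = -2.9581 rad.
cos c = sin φ₁ sin φ₂ + cos φ₁ cos φ₂ cos Δλ = (-0.3200)(-0.2256) + (0.9474)(0.9742)(-0.9832) = -0.83530,
so c = arccos(-0.83530) = 2.55947 rad.
Distance = R·c = 15730.5 × 2.5595 ≈ 40262 km.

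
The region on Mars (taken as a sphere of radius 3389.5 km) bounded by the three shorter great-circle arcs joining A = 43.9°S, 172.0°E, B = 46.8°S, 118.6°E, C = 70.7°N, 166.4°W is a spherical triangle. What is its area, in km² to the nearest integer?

12850248 km²

Side lengths (central angles): a = 2.2516, b = 2.0186, c = 0.6442 rad; semiperimeter s = 2.4572.
By l'Huilier's theorem, tan(E/4) = √[tan(s/2) tan((s−a)/2) tan((s−b)/2) tan((s−c)/2)], giving spherical excess E = 1.1185 rad.
Area = E·R² = 1.1185 × (3389.5)² ≈ 12850248 km².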